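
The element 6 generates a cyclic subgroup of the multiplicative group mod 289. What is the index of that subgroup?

1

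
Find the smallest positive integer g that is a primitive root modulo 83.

2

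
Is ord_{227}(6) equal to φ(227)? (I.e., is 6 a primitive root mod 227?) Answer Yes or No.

φ(227) = 227 − 1 = 226 = 2 · 113.
Test 6^(226/q) mod 227 for each prime factor q of 226:
6^113 ≡ 226 (mod 227)  [q = 2: ≢ 1 ✓]
6^2 ≡ 36 (mod 227)  [q = 113: ≢ 1 ✓]
All checks pass, so 6 has order 226 and is a primitive root modulo 227.

Yes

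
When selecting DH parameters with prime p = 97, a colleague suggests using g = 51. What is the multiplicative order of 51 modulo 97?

32

The order of 51 must divide φ(97) = 97 − 1 = 96 = 2^5 · 3.
Divisors of 96: 1, 2, 3, 4, 6, 8, 12, 16, 24, 32, 48, 96.
Check 51^d mod 97 for each divisor in increasing order:
51^1 ≡ 51
51^2 ≡ 79
51^3 ≡ 52
51^4 ≡ 33
51^6 ≡ 85
51^8 ≡ 22
51^12 ≡ 47
51^16 ≡ 96
51^24 ≡ 75
51^32 ≡ 1
Hence ord(51) = 32.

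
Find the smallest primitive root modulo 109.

φ(109) = 109 − 1 = 108 = 2^2 · 3^3.
Test candidates g = 2, 3, … against the prime factors q ∈ {2, 3} of φ(109): g is a generator iff g^(108/q) ≢ 1 for every such q.
g = 2: 2^54 ≡ 108; 2^36 ≡ 1 — hits 1, so not a primitive root.
g = 3: 3^54 ≡ 1 — hits 1, so not a primitive root.
g = 4: 4^54 ≡ 1 — hits 1, so not a primitive root.
g = 5: 5^54 ≡ 1 — hits 1, so not a primitive root.
g = 6: 6^54 ≡ 108; 6^36 ≡ 63 — none is 1, so 6 is a primitive root.
So 6 is the smallest generator of (Z/109Z)^×.

6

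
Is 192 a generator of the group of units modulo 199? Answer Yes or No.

Yes

φ(199) = 199 − 1 = 198 = 2 · 3^2 · 11.
It suffices to check that the order of 192 is not a proper divisor of 198: compute 192^(198/q) for q ∈ {2, 3, 11}.
192^99 ≡ 198 (mod 199)  [q = 2: ≢ 1 ✓]
192^66 ≡ 106 (mod 199)  [q = 3: ≢ 1 ✓]
192^18 ≡ 121 (mod 199)  [q = 11: ≢ 1 ✓]
All checks pass, so 192 has order 198 and is a primitive root modulo 199.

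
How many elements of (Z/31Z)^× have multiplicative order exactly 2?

1

φ(31) = 31 − 1 = 30 = 2 · 3 · 5.
(Z/31Z)^× is cyclic (|G| = 30); a cyclic group of order m has exactly φ(d) elements of each order d | m, and none otherwise.
2 | 30, and φ(2) = 2 − 1 = 1.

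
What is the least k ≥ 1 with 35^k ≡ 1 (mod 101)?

By Lagrange's theorem, ord_101(35) divides φ(101) = 101 − 1 = 100 = 2^2 · 5^2.
Divisors of 100: 1, 2, 4, 5, 10, 20, 25, 50, 100.
Check 35^d mod 101 for each divisor in increasing order:
35^1 ≡ 35 (mod 101)
35^2 ≡ 13 (mod 101)
35^4 ≡ 68 (mod 101)
35^5 ≡ 57 (mod 101)
35^10 ≡ 17 (mod 101)
35^20 ≡ 87 (mod 101)
35^25 ≡ 10 (mod 101)
35^50 ≡ 100 (mod 101)
35^100 ≡ 1 (mod 101) ✓
Hence ord(35) = 100.

100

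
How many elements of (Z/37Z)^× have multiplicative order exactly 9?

φ(37) = 37 − 1 = 36 = 2^2 · 3^2.
In a cyclic group of order 36, there are φ(d) elements of order d for each divisor d of 36, and zero for non-divisors.
9 = 3^2 divides 36, and φ(9) = 6.

6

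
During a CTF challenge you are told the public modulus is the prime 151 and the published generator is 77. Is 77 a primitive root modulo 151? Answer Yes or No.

Yes

φ(151) = 151 − 1 = 150 = 2 · 3 · 5^2.
It suffices to check that the order of 77 is not a proper divisor of 150: compute 77^(150/q) for q ∈ {2, 3, 5}.
77^75 ≡ 150 (mod 151)  [q = 2: ≢ 1 ✓]
77^50 ≡ 118 (mod 151)  [q = 3: ≢ 1 ✓]
77^30 ≡ 59 (mod 151)  [q = 5: ≢ 1 ✓]
None equal 1, so ord_151(77) = 150: 77 is a primitive root.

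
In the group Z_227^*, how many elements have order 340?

0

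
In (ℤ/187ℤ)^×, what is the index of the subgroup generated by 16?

16

By Lagrange's theorem, ord_187(16) divides φ(187) = φ(11·17) = (11−1)·(17−1) = 10·16 = 160 = 2^5 · 5.
Divisors of 160: 1, 2, 4, 5, 8, 10, 16, 20, 32, 40, 80, 160.
Test each divisor d:
16^1 ≡ 16 (mod 187)
16^2 ≡ 69 (mod 187)
16^4 ≡ 86 (mod 187)
16^5 ≡ 67 (mod 187)
16^8 ≡ 103 (mod 187)
16^10 ≡ 1 (mod 187) ✓
So ord_187(16) = 10, hence |⟨16⟩| = 10.
[(Z/187Z)^× : ⟨16⟩] = 160/10 = 16.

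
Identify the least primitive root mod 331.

3

φ(331) = 331 − 1 = 330 = 2 · 3 · 5 · 11.
Test candidates g = 2, 3, … against the prime factors q ∈ {2, 3, 5, 11} of φ(331): g is a generator iff g^(330/q) ≢ 1 for every such q.
g = 2: 2^165 ≡ 330; 2^110 ≡ 299; 2^66 ≡ 64; 2^30 ≡ 1 — hits 1, so not a primitive root.
g = 3: 3^165 ≡ 330; 3^110 ≡ 299; 3^66 ≡ 64; 3^30 ≡ 270 — none is 1, so 3 is a primitive root.
Hence the least primitive root of 331 is 3.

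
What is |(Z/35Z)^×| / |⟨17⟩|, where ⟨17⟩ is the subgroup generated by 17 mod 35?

2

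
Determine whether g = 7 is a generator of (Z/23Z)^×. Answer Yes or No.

φ(23) = 23 − 1 = 22 = 2 · 11.
An element g generates (Z/23Z)^× iff g^(22/q) ≢ 1 (mod 23) for each prime q ∈ {2, 11}.
7^11 ≡ 22 (mod 23)  [q = 2: ≢ 1 ✓]
7^2 ≡ 3 (mod 23)  [q = 11: ≢ 1 ✓]
Every test exponent gives a nontrivial residue, hence 7 generates the full group.

Yes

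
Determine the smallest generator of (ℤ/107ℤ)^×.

φ(107) = 107 − 1 = 106 = 2 · 53.
g is a primitive root iff g^(106/q) ≢ 1 (mod 107) for each prime q ∈ {2, 53}.
g = 2: 2^53 ≡ 106; 2^2 ≡ 4 — none is 1, so 2 is a primitive root.
Hence the least primitive root of 107 is 2.

2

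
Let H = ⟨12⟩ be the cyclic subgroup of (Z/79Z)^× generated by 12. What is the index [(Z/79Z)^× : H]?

By Lagrange's theorem, ord_79(12) divides φ(79) = 79 − 1 = 78 = 2 · 3 · 13.
Divisors of 78: 1, 2, 3, 6, 13, 26, 39, 78.
Check 12^d mod 79 for each divisor in increasing order:
12^1 ≡ 12
12^2 ≡ 65
12^3 ≡ 69
12^6 ≡ 21
12^13 ≡ 78
12^26 ≡ 1
The order of 12 is 26, so the subgroup it generates has 26 elements.
Index = |(Z/79Z)^×| / |⟨12⟩| = 78 / 26 = 3.

3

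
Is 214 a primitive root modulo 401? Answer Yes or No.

φ(401) = 401 − 1 = 400 = 2^4 · 5^2.
Test 214^(400/q) mod 401 for each prime factor q of 400:
214^200 ≡ 400 (mod 401)  [q = 2: ≢ 1 ✓]
214^80 ≡ 372 (mod 401)  [q = 5: ≢ 1 ✓]
None equal 1, so ord_401(214) = 400: 214 is a primitive root.

Yes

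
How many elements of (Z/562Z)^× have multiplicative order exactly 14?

6

φ(562) = φ(2)·φ(281) = 1·280 = 280 = 2^3 · 5 · 7.
Since (Z/562Z)^× is cyclic of order 280, the number of elements of order d is φ(d) when d | 280 and 0 otherwise.
14 = 2 · 7 divides 280, and φ(14) = 6.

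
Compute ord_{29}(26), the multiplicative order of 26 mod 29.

By Lagrange's theorem, ord_29(26) divides φ(29) = 29 − 1 = 28 = 2^2 · 7.
Divisors of 28: 1, 2, 4, 7, 14, 28.
Compute 26^d (mod 29) for the divisors d until we hit 1:
26^1 ≡ 26 (mod 29)
26^2 ≡ 9 (mod 29)
26^4 ≡ 23 (mod 29)
26^7 ≡ 17 (mod 29)
26^14 ≡ 28 (mod 29)
26^28 ≡ 1 (mod 29) ✓
The smallest such exponent is 28, so the order of 26 is 28.

28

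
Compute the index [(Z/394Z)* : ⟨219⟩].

The order of 219 must divide φ(394) = φ(2)·φ(197) = 1·196 = 196 = 2^2 · 7^2.
Divisors of 196: 1, 2, 4, 7, 14, 28, 49, 98, 196.
Compute 219^d (mod 394) for the divisors d until we hit 1:
219^1 ≡ 219 (mod 394)
219^2 ≡ 287 (mod 394)
219^4 ≡ 23 (mod 394)
219^7 ≡ 33 (mod 394)
219^14 ≡ 301 (mod 394)
219^28 ≡ 375 (mod 394)
219^49 ≡ 393 (mod 394)
219^98 ≡ 1 (mod 394) ✓
Thus |⟨219⟩| = ord(219) = 98.
Index = |(Z/394Z)^×| / |⟨219⟩| = 196 / 98 = 2.

2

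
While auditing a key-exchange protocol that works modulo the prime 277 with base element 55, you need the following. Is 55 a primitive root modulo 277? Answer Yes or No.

No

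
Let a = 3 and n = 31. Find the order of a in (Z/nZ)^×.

30

ord(3) | φ(31) = 31 − 1 = 30 = 2 · 3 · 5.
Divisors of 30: 1, 2, 3, 5, 6, 10, 15, 30.
Evaluate successive powers at the divisors of 30:
3^1 ≡ 3 (mod 31)
3^2 ≡ 9 (mod 31)
3^3 ≡ 27 (mod 31)
3^5 ≡ 26 (mod 31)
3^6 ≡ 16 (mod 31)
3^10 ≡ 25 (mod 31)
3^15 ≡ 30 (mod 31)
3^30 ≡ 1 (mod 31) ✓
Hence ord(3) = 30.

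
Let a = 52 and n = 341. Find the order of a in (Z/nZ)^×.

Since 52 ∈ (Z/341Z)^×, its order divides φ(341) = φ(11·31) = (11−1)·(31−1) = 10·30 = 300 = 2^2 · 3 · 5^2.
Divisors of 300: 1, 2, 3, 4, 5, 6, 10, 12, 15, 20, 25, 30, 50, 60, 75, 100, 150, 300.
Compute 52^d (mod 341) for the divisors d until we hit 1:
52^1 ≡ 52 (mod 341)
52^2 ≡ 317 (mod 341)
52^3 ≡ 116 (mod 341)
52^4 ≡ 235 (mod 341)
52^5 ≡ 285 (mod 341)
52^6 ≡ 157 (mod 341)
52^10 ≡ 67 (mod 341)
52^12 ≡ 97 (mod 341)
52^15 ≡ 340 (mod 341)
52^20 ≡ 56 (mod 341)
52^25 ≡ 274 (mod 341)
52^30 ≡ 1 (mod 341) ✓
The smallest such exponent is 30, so the order of 52 is 30.

30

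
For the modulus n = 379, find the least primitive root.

2

φ(379) = 379 − 1 = 378 = 2 · 3^3 · 7.
Test candidates g = 2, 3, … against the prime factors q ∈ {2, 3, 7} of φ(379): g is a generator iff g^(378/q) ≢ 1 for every such q.
g = 2: 2^189 ≡ 378; 2^126 ≡ 327; 2^54 ≡ 125 — none is 1, so 2 is a primitive root.
The smallest primitive root modulo 379 is 2.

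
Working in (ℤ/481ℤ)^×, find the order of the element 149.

12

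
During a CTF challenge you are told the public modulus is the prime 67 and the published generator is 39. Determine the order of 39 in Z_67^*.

By Lagrange's theorem, ord_67(39) divides φ(67) = 67 − 1 = 66 = 2 · 3 · 11.
Divisors of 66: 1, 2, 3, 6, 11, 22, 33, 66.
Test each divisor d:
39^1 ≡ 39 (mod 67)
39^2 ≡ 47 (mod 67)
39^3 ≡ 24 (mod 67)
39^6 ≡ 40 (mod 67)
39^11 ≡ 29 (mod 67)
39^22 ≡ 37 (mod 67)
39^33 ≡ 1 (mod 67) ✓
The smallest such exponent is 33, so the order of 39 is 33.

33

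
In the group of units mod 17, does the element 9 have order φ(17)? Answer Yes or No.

φ(17) = 17 − 1 = 16 = 2^4.
It suffices to check that the order of 9 is not a proper divisor of 16: compute 9^(16/q) for q ∈ {2}.
9^8 ≡ 1 (mod 17)  [q = 2: ≡ 1 ✗]
Since 9^8 ≡ 1, the order of 9 divides 8 < 16, so 9 is not a primitive root.

No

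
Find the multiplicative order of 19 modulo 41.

40

Since 19 ∈ (Z/41Z)^×, its order divides φ(41) = 41 − 1 = 40 = 2^3 · 5.
Divisors of 40: 1, 2, 4, 5, 8, 10, 20, 40.
Check 19^d mod 41 for each divisor in increasing order:
19^1 ≡ 19
19^2 ≡ 33
19^4 ≡ 23
19^5 ≡ 27
19^8 ≡ 37
19^10 ≡ 32
19^20 ≡ 40
19^40 ≡ 1
Therefore the multiplicative order of 19 modulo 41 is 40.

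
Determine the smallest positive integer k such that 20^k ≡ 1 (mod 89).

44

Since 20 ∈ (Z/89Z)^×, its order divides φ(89) = 89 − 1 = 88 = 2^3 · 11.
Divisors of 88: 1, 2, 4, 8, 11, 22, 44, 88.
Check 20^d mod 89 for each divisor in increasing order:
20^1 ≡ 20 (mod 89)
20^2 ≡ 44 (mod 89)
20^4 ≡ 67 (mod 89)
20^8 ≡ 39 (mod 89)
20^11 ≡ 55 (mod 89)
20^22 ≡ 88 (mod 89)
20^44 ≡ 1 (mod 89) ✓
So ord_89(20) = 44.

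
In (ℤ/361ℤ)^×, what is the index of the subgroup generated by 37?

9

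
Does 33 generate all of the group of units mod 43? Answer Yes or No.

Yes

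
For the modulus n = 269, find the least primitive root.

2

φ(269) = 269 − 1 = 268 = 2^2 · 67.
Test candidates g = 2, 3, … against the prime factors q ∈ {2, 67} of φ(269): g is a generator iff g^(268/q) ≢ 1 for every such q.
g = 2: 2^134 ≡ 268; 2^4 ≡ 16 — none is 1, so 2 is a primitive root.
The smallest primitive root modulo 269 is 2.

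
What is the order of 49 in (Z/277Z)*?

Since 49 ∈ (Z/277Z)^×, its order divides φ(277) = 277 − 1 = 276 = 2^2 · 3 · 23.
Divisors of 276: 1, 2, 3, 4, 6, 12, 23, 46, 69, 92, 138, 276.
Test each divisor d:
49^1 ≡ 49
49^2 ≡ 185
49^3 ≡ 201
49^4 ≡ 154
49^6 ≡ 236
49^12 ≡ 19
49^23 ≡ 160
49^46 ≡ 116
49^69 ≡ 1
Therefore the multiplicative order of 49 modulo 277 is 69.

69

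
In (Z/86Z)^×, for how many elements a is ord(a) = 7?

6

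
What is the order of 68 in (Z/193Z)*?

64

By Lagrange's theorem, ord_193(68) divides φ(193) = 193 − 1 = 192 = 2^6 · 3.
Divisors of 192: 1, 2, 3, 4, 6, 8, 12, 16, 24, 32, 48, 64, 96, 192.
Compute 68^d (mod 193) for the divisors d until we hit 1:
68^1 ≡ 68 (mod 193)
68^2 ≡ 185 (mod 193)
68^3 ≡ 35 (mod 193)
68^4 ≡ 64 (mod 193)
68^6 ≡ 67 (mod 193)
68^8 ≡ 43 (mod 193)
68^12 ≡ 50 (mod 193)
68^16 ≡ 112 (mod 193)
68^24 ≡ 184 (mod 193)
68^32 ≡ 192 (mod 193)
68^48 ≡ 81 (mod 193)
68^64 ≡ 1 (mod 193) ✓
The smallest such exponent is 64, so the order of 68 is 64.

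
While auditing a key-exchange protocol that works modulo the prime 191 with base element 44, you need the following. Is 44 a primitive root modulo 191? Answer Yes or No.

Yes

φ(191) = 191 − 1 = 190 = 2 · 5 · 19.
44 is a primitive root mod 191 iff 44^(φ(191)/q) ≢ 1 for every prime q | φ(191), i.e. q ∈ {2, 5, 19}.
44^95 ≡ 190 (mod 191)  [q = 2: ≢ 1 ✓]
44^38 ≡ 109 (mod 191)  [q = 5: ≢ 1 ✓]
44^10 ≡ 30 (mod 191)  [q = 19: ≢ 1 ✓]
Every test exponent gives a nontrivial residue, hence 44 generates the full group.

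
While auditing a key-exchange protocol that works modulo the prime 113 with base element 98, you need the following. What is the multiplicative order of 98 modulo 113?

By Lagrange's theorem, ord_113(98) divides φ(113) = 113 − 1 = 112 = 2^4 · 7.
Divisors of 112: 1, 2, 4, 7, 8, 14, 16, 28, 56, 112.
Compute 98^d (mod 113) for the divisors d until we hit 1:
98^1 ≡ 98 (mod 113)
98^2 ≡ 112 (mod 113)
98^4 ≡ 1 (mod 113) ✓
Hence ord(98) = 4.

4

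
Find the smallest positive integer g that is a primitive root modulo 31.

3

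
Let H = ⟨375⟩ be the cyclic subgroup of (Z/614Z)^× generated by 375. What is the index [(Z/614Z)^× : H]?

6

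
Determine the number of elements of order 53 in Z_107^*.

φ(107) = 107 − 1 = 106 = 2 · 53.
Since (Z/107Z)^× is cyclic of order 106, the number of elements of order d is φ(d) when d | 106 and 0 otherwise.
53 | 106, and φ(53) = 53 − 1 = 52.

52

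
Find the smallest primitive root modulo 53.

φ(53) = 53 − 1 = 52 = 2^2 · 13.
Test candidates g = 2, 3, … against the prime factors q ∈ {2, 13} of φ(53): g is a generator iff g^(52/q) ≢ 1 for every such q.
g = 2: 2^26 ≡ 52; 2^4 ≡ 16 — none is 1, so 2 is a primitive root.
So 2 is the smallest generator of (Z/53Z)^×.

2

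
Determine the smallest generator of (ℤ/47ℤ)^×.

φ(47) = 47 − 1 = 46 = 2 · 23.
g is a primitive root iff g^(46/q) ≢ 1 (mod 47) for each prime q ∈ {2, 23}.
g = 2: 2^23 ≡ 1 — hits 1, so not a primitive root.
g = 3: 3^23 ≡ 1 — hits 1, so not a primitive root.
g = 4: 4^23 ≡ 1 — hits 1, so not a primitive root.
g = 5: 5^23 ≡ 46; 5^2 ≡ 25 — none is 1, so 5 is a primitive root.
So 5 is the smallest generator of (Z/47Z)^×.

5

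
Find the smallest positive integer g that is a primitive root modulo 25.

φ(25) = φ(5^2) = 5·(5−1) = 20 = 2^2 · 5.
g is a primitive root iff g^(20/q) ≢ 1 (mod 25) for each prime q ∈ {2, 5}.
g = 2: 2^10 ≡ 24; 2^4 ≡ 16 — none is 1, so 2 is a primitive root.
So 2 is the smallest generator of (Z/25Z)^×.

2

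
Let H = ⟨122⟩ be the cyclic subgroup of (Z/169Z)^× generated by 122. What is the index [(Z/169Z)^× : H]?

3

ord(122) | φ(169) = φ(13^2) = 13·(13−1) = 156 = 2^2 · 3 · 13.
Divisors of 156: 1, 2, 3, 4, 6, 12, 13, 26, 39, 52, 78, 156.
Compute 122^d (mod 169) for the divisors d until we hit 1:
122^1 ≡ 122 (mod 169)
122^2 ≡ 12 (mod 169)
122^3 ≡ 112 (mod 169)
122^4 ≡ 144 (mod 169)
122^6 ≡ 38 (mod 169)
122^12 ≡ 92 (mod 169)
122^13 ≡ 70 (mod 169)
122^26 ≡ 168 (mod 169)
122^39 ≡ 99 (mod 169)
122^52 ≡ 1 (mod 169) ✓
So ord_169(122) = 52, hence |⟨122⟩| = 52.
The index is φ(169) / ord(122) = 156 / 52 = 3.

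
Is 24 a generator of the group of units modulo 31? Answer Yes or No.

Yes

φ(31) = 31 − 1 = 30 = 2 · 3 · 5.
24 is a primitive root mod 31 iff 24^(φ(31)/q) ≢ 1 for every prime q | φ(31), i.e. q ∈ {2, 3, 5}.
24^15 ≡ 30 (mod 31)  [q = 2: ≢ 1 ✓]
24^10 ≡ 25 (mod 31)  [q = 3: ≢ 1 ✓]
24^6 ≡ 4 (mod 31)  [q = 5: ≢ 1 ✓]
Every test exponent gives a nontrivial residue, hence 24 generates the full group.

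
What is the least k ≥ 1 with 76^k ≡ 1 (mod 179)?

Since 76 ∈ (Z/179Z)^×, its order divides φ(179) = 179 − 1 = 178 = 2 · 89.
Divisors of 178: 1, 2, 89, 178.
Evaluate successive powers at the divisors of 178:
76^1 ≡ 76 (mod 179)
76^2 ≡ 48 (mod 179)
76^89 ≡ 1 (mod 179) ✓
The smallest such exponent is 89, so the order of 76 is 89.

89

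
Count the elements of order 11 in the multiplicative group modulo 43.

0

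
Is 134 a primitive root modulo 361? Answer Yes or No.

No

φ(361) = φ(19^2) = 19·(19−1) = 342 = 2 · 3^2 · 19.
134 is a primitive root mod 361 iff 134^(φ(361)/q) ≢ 1 for every prime q | φ(361), i.e. q ∈ {2, 3, 19}.
134^171 ≡ 1 (mod 361)  [q = 2: ≡ 1 ✗]
134^114 ≡ 1 (mod 361)  [q = 3: ≡ 1 ✗]
134^18 ≡ 229 (mod 361)  [q = 19: ≢ 1 ✓]
Since 134^171 ≡ 1, the order of 134 divides 171 < 342, so 134 is not a primitive root.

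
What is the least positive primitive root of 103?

5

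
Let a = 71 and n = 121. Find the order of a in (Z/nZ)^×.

55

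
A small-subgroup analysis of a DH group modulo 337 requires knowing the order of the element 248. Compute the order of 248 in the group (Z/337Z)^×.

336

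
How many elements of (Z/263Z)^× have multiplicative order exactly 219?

φ(263) = 263 − 1 = 262 = 2 · 131.
(Z/263Z)^× is cyclic (|G| = 262); a cyclic group of order m has exactly φ(d) elements of each order d | m, and none otherwise.
Since 219 ∤ 262, the count is 0.

0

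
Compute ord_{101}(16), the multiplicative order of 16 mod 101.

The order of 16 must divide φ(101) = 101 − 1 = 100 = 2^2 · 5^2.
Divisors of 100: 1, 2, 4, 5, 10, 20, 25, 50, 100.
Test each divisor d:
16^1 ≡ 16
16^2 ≡ 54
16^4 ≡ 88
16^5 ≡ 95
16^10 ≡ 36
16^20 ≡ 84
16^25 ≡ 1
Hence ord(16) = 25.

25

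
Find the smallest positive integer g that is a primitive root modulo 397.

φ(397) = 397 − 1 = 396 = 2^2 · 3^2 · 11.
g is a primitive root iff g^(396/q) ≢ 1 (mod 397) for each prime q ∈ {2, 3, 11}.
g = 2: 2^198 ≡ 396; 2^132 ≡ 1 — hits 1, so not a primitive root.
g = 3: 3^198 ≡ 1 — hits 1, so not a primitive root.
g = 4: 4^198 ≡ 1 — hits 1, so not a primitive root.
g = 5: 5^198 ≡ 396; 5^132 ≡ 362; 5^36 ≡ 290 — none is 1, so 5 is a primitive root.
Hence the least primitive root of 397 is 5.

5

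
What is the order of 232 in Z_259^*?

ord(232) | φ(259) = φ(7·37) = (7−1)·(37−1) = 6·36 = 216 = 2^3 · 3^3.
Divisors of 216: 1, 2, 3, 4, 6, 8, 9, 12, 18, 24, 27, 36, 54, 72, 108, 216.
Evaluate successive powers at the divisors of 216:
232^1 ≡ 232 (mod 259)
232^2 ≡ 211 (mod 259)
232^3 ≡ 1 (mod 259) ✓
Hence ord(232) = 3.

3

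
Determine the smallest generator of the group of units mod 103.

5

φ(103) = 103 − 1 = 102 = 2 · 3 · 17.
g is a primitive root iff g^(102/q) ≢ 1 (mod 103) for each prime q ∈ {2, 3, 17}.
g = 2: 2^51 ≡ 1 — hits 1, so not a primitive root.
g = 3: 3^51 ≡ 102; 3^34 ≡ 1 — hits 1, so not a primitive root.
g = 4: 4^51 ≡ 1 — hits 1, so not a primitive root.
g = 5: 5^51 ≡ 102; 5^34 ≡ 56; 5^6 ≡ 72 — none is 1, so 5 is a primitive root.
So 5 is the smallest generator of (Z/103Z)^×.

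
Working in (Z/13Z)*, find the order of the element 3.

3

The order of 3 must divide φ(13) = 13 − 1 = 12 = 2^2 · 3.
Divisors of 12: 1, 2, 3, 4, 6, 12.
Check 3^d mod 13 for each divisor in increasing order:
3^1 ≡ 3
3^2 ≡ 9
3^3 ≡ 1
Hence ord(3) = 3.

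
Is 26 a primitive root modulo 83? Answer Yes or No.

φ(83) = 83 − 1 = 82 = 2 · 41.
Test 26^(82/q) mod 83 for each prime factor q of 82:
26^41 ≡ 1 (mod 83)  [q = 2: ≡ 1 ✗]
26^2 ≡ 12 (mod 83)  [q = 41: ≢ 1 ✓]
26^41 ≡ 1 shows ord(26) | 41, strictly less than φ(83); not a primitive root.

No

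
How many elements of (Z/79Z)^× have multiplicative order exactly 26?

12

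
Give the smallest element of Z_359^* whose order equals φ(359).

7

φ(359) = 359 − 1 = 358 = 2 · 179.
Test candidates g = 2, 3, … against the prime factors q ∈ {2, 179} of φ(359): g is a generator iff g^(358/q) ≢ 1 for every such q.
g = 2: 2^179 ≡ 1 — hits 1, so not a primitive root.
g = 3: 3^179 ≡ 1 — hits 1, so not a primitive root.
g = 4: 4^179 ≡ 1 — hits 1, so not a primitive root.
g = 5: 5^179 ≡ 1 — hits 1, so not a primitive root.
g = 6: 6^179 ≡ 1 — hits 1, so not a primitive root.
g = 7: 7^179 ≡ 358; 7^2 ≡ 49 — none is 1, so 7 is a primitive root.
The smallest primitive root modulo 359 is 7.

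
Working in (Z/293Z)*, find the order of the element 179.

292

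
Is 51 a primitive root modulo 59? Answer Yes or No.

φ(59) = 59 − 1 = 58 = 2 · 29.
Test 51^(58/q) mod 59 for each prime factor q of 58:
51^29 ≡ 1 (mod 59)  [q = 2: ≡ 1 ✗]
51^2 ≡ 5 (mod 59)  [q = 29: ≢ 1 ✓]
The check at q = 2 fails, so 51 generates a proper subgroup.

No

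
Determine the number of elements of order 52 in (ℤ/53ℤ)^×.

φ(53) = 53 − 1 = 52 = 2^2 · 13.
In a cyclic group of order 52, there are φ(d) elements of order d for each divisor d of 52, and zero for non-divisors.
52 = 2^2 · 13 divides 52, and φ(52) = 24.

24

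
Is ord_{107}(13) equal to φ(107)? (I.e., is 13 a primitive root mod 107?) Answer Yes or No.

No

φ(107) = 107 − 1 = 106 = 2 · 53.
An element g generates (Z/107Z)^× iff g^(106/q) ≢ 1 (mod 107) for each prime q ∈ {2, 53}.
13^53 ≡ 1 (mod 107)  [q = 2: ≡ 1 ✗]
13^2 ≡ 62 (mod 107)  [q = 53: ≢ 1 ✓]
Since 13^53 ≡ 1, the order of 13 divides 53 < 106, so 13 is not a primitive root.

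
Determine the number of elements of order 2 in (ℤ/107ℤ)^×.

1

φ(107) = 107 − 1 = 106 = 2 · 53.
In a cyclic group of order 106, there are φ(d) elements of order d for each divisor d of 106, and zero for non-divisors.
2 | 106, and φ(2) = 2 − 1 = 1.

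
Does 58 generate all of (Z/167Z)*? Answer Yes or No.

No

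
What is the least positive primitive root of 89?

3

φ(89) = 89 − 1 = 88 = 2^3 · 11.
g is a primitive root iff g^(88/q) ≢ 1 (mod 89) for each prime q ∈ {2, 11}.
g = 2: 2^44 ≡ 1 — hits 1, so not a primitive root.
g = 3: 3^44 ≡ 88; 3^8 ≡ 64 — none is 1, so 3 is a primitive root.
The smallest primitive root modulo 89 is 3.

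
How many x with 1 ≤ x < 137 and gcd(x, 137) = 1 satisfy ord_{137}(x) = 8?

4

φ(137) = 137 − 1 = 136 = 2^3 · 17.
Since (Z/137Z)^× is cyclic of order 136, the number of elements of order d is φ(d) when d | 136 and 0 otherwise.
8 = 2^3 divides 136, and φ(8) = 4.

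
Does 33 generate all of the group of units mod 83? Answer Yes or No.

φ(83) = 83 − 1 = 82 = 2 · 41.
33 is a primitive root mod 83 iff 33^(φ(83)/q) ≢ 1 for every prime q | φ(83), i.e. q ∈ {2, 41}.
33^41 ≡ 1 (mod 83)  [q = 2: ≡ 1 ✗]
33^2 ≡ 10 (mod 83)  [q = 41: ≢ 1 ✓]
Since 33^41 ≡ 1, the order of 33 divides 41 < 82, so 33 is not a primitive root.

No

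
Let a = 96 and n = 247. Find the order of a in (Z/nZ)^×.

4

Since 96 ∈ (Z/247Z)^×, its order divides φ(247) = φ(13·19) = (13−1)·(19−1) = 12·18 = 216 = 2^3 · 3^3.
Divisors of 216: 1, 2, 3, 4, 6, 8, 9, 12, 18, 24, 27, 36, 54, 72, 108, 216.
Test each divisor d:
96^1 ≡ 96 (mod 247)
96^2 ≡ 77 (mod 247)
96^3 ≡ 229 (mod 247)
96^4 ≡ 1 (mod 247) ✓
The smallest such exponent is 4, so the order of 96 is 4.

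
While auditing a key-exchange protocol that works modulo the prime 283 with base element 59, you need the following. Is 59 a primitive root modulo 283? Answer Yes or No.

No

φ(283) = 283 − 1 = 282 = 2 · 3 · 47.
59 is a primitive root mod 283 iff 59^(φ(283)/q) ≢ 1 for every prime q | φ(283), i.e. q ∈ {2, 3, 47}.
59^141 ≡ 1 (mod 283)  [q = 2: ≡ 1 ✗]
59^94 ≡ 44 (mod 283)  [q = 3: ≢ 1 ✓]
59^6 ≡ 15 (mod 283)  [q = 47: ≢ 1 ✓]
The check at q = 2 fails, so 59 generates a proper subgroup.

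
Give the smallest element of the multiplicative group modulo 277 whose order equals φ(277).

φ(277) = 277 − 1 = 276 = 2^2 · 3 · 23.
Test candidates g = 2, 3, … against the prime factors q ∈ {2, 3, 23} of φ(277): g is a generator iff g^(276/q) ≢ 1 for every such q.
g = 2: 2^138 ≡ 276; 2^92 ≡ 1 — hits 1, so not a primitive root.
g = 3: 3^138 ≡ 1 — hits 1, so not a primitive root.
g = 4: 4^138 ≡ 1 — hits 1, so not a primitive root.
g = 5: 5^138 ≡ 276; 5^92 ≡ 116; 5^12 ≡ 27 — none is 1, so 5 is a primitive root.
The smallest primitive root modulo 277 is 5.

5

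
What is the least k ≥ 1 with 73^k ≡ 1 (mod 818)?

ord(73) | φ(818) = φ(2)·φ(409) = 1·408 = 408 = 2^3 · 3 · 17.
Divisors of 408: 1, 2, 3, 4, 6, 8, 12, 17, 24, 34, 51, 68, 102, 136, 204, 408.
Evaluate successive powers at the divisors of 408:
73^1 ≡ 73
73^2 ≡ 421
73^3 ≡ 467
73^4 ≡ 553
73^6 ≡ 501
73^8 ≡ 695
73^12 ≡ 693
73^17 ≡ 117
73^24 ≡ 83
73^34 ≡ 601
73^51 ≡ 787
73^68 ≡ 463
73^102 ≡ 143
73^136 ≡ 53
73^204 ≡ 817
73^408 ≡ 1
Therefore the multiplicative order of 73 modulo 818 is 408.

408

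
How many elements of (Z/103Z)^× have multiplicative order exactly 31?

0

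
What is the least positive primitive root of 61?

φ(61) = 61 − 1 = 60 = 2^2 · 3 · 5.
g is a primitive root iff g^(60/q) ≢ 1 (mod 61) for each prime q ∈ {2, 3, 5}.
g = 2: 2^30 ≡ 60; 2^20 ≡ 47; 2^12 ≡ 9 — none is 1, so 2 is a primitive root.
Hence the least primitive root of 61 is 2.

2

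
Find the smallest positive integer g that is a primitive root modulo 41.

6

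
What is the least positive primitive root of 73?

5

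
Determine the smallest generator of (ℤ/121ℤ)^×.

2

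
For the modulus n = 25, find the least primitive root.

2

φ(25) = φ(5^2) = 5·(5−1) = 20 = 2^2 · 5.
Test candidates g = 2, 3, … against the prime factors q ∈ {2, 5} of φ(25): g is a generator iff g^(20/q) ≢ 1 for every such q.
g = 2: 2^10 ≡ 24; 2^4 ≡ 16 — none is 1, so 2 is a primitive root.
Hence the least primitive root of 25 is 2.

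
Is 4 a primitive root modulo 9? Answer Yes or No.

φ(9) = φ(3^2) = 3·(3−1) = 6 = 2 · 3.
Test 4^(6/q) mod 9 for each prime factor q of 6:
4^3 ≡ 1 (mod 9)  [q = 2: ≡ 1 ✗]
4^2 ≡ 7 (mod 9)  [q = 3: ≢ 1 ✓]
The check at q = 2 fails, so 4 generates a proper subgroup.

No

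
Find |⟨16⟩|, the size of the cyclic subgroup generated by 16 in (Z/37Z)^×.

9

By Lagrange's theorem, ord_37(16) divides φ(37) = 37 − 1 = 36 = 2^2 · 3^2.
Divisors of 36: 1, 2, 3, 4, 6, 9, 12, 18, 36.
Check 16^d mod 37 for each divisor in increasing order:
16^1 ≡ 16 (mod 37)
16^2 ≡ 34 (mod 37)
16^3 ≡ 26 (mod 37)
16^4 ≡ 9 (mod 37)
16^6 ≡ 10 (mod 37)
16^9 ≡ 1 (mod 37) ✓
So ord_37(16) = 9.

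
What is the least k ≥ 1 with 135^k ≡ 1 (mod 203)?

84

ord(135) | φ(203) = φ(7·29) = (7−1)·(29−1) = 6·28 = 168 = 2^3 · 3 · 7.
Divisors of 168: 1, 2, 3, 4, 6, 7, 8, 12, 14, 21, 24, 28, 42, 56, 84, 168.
Evaluate successive powers at the divisors of 168:
135^1 ≡ 135 (mod 203)
135^2 ≡ 158 (mod 203)
135^3 ≡ 15 (mod 203)
135^4 ≡ 198 (mod 203)
135^6 ≡ 22 (mod 203)
135^7 ≡ 128 (mod 203)
135^8 ≡ 25 (mod 203)
135^12 ≡ 78 (mod 203)
135^14 ≡ 144 (mod 203)
135^21 ≡ 162 (mod 203)
135^24 ≡ 197 (mod 203)
135^28 ≡ 30 (mod 203)
135^42 ≡ 57 (mod 203)
135^56 ≡ 88 (mod 203)
135^84 ≡ 1 (mod 203) ✓
The smallest such exponent is 84, so the order of 135 is 84.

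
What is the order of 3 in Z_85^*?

Since 3 ∈ (Z/85Z)^×, its order divides φ(85) = φ(5·17) = (5−1)·(17−1) = 4·16 = 64 = 2^6.
Divisors of 64: 1, 2, 4, 8, 16, 32, 64.
Check 3^d mod 85 for each divisor in increasing order:
3^1 ≡ 3 (mod 85)
3^2 ≡ 9 (mod 85)
3^4 ≡ 81 (mod 85)
3^8 ≡ 16 (mod 85)
3^16 ≡ 1 (mod 85) ✓
Hence ord(3) = 16.

16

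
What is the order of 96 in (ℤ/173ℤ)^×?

43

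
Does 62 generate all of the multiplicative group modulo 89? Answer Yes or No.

Yes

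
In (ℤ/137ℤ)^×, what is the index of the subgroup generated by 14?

4

ord(14) | φ(137) = 137 − 1 = 136 = 2^3 · 17.
Divisors of 136: 1, 2, 4, 8, 17, 34, 68, 136.
Test each divisor d:
14^1 ≡ 14
14^2 ≡ 59
14^4 ≡ 56
14^8 ≡ 122
14^17 ≡ 136
14^34 ≡ 1
So ord_137(14) = 34, hence |⟨14⟩| = 34.
The index is φ(137) / ord(14) = 136 / 34 = 4.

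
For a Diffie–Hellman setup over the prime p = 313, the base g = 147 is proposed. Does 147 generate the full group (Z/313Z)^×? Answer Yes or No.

φ(313) = 313 − 1 = 312 = 2^3 · 3 · 13.
147 is a primitive root mod 313 iff 147^(φ(313)/q) ≢ 1 for every prime q | φ(313), i.e. q ∈ {2, 3, 13}.
147^156 ≡ 1 (mod 313)  [q = 2: ≡ 1 ✗]
147^104 ≡ 98 (mod 313)  [q = 3: ≢ 1 ✓]
147^24 ≡ 44 (mod 313)  [q = 13: ≢ 1 ✓]
147^156 ≡ 1 shows ord(147) | 156, strictly less than φ(313); not a primitive root.

No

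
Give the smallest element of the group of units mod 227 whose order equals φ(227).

φ(227) = 227 − 1 = 226 = 2 · 113.
g is a primitive root iff g^(226/q) ≢ 1 (mod 227) for each prime q ∈ {2, 113}.
g = 2: 2^113 ≡ 226; 2^2 ≡ 4 — none is 1, so 2 is a primitive root.
The smallest primitive root modulo 227 is 2.

2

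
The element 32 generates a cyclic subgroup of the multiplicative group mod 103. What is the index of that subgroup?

Since 32 ∈ (Z/103Z)^×, its order divides φ(103) = 103 − 1 = 102 = 2 · 3 · 17.
Divisors of 102: 1, 2, 3, 6, 17, 34, 51, 102.
Evaluate successive powers at the divisors of 102:
32^1 ≡ 32
32^2 ≡ 97
32^3 ≡ 14
32^6 ≡ 93
32^17 ≡ 46
32^34 ≡ 56
32^51 ≡ 1
The order of 32 is 51, so the subgroup it generates has 51 elements.
[(Z/103Z)^× : ⟨32⟩] = 102/51 = 2.

2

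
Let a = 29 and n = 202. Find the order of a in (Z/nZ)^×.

Since 29 ∈ (Z/202Z)^×, its order divides φ(202) = φ(2)·φ(101) = 1·100 = 100 = 2^2 · 5^2.
Divisors of 100: 1, 2, 4, 5, 10, 20, 25, 50, 100.
Compute 29^d (mod 202) for the divisors d until we hit 1:
29^1 ≡ 29 (mod 202)
29^2 ≡ 33 (mod 202)
29^4 ≡ 79 (mod 202)
29^5 ≡ 69 (mod 202)
29^10 ≡ 115 (mod 202)
29^20 ≡ 95 (mod 202)
29^25 ≡ 91 (mod 202)
29^50 ≡ 201 (mod 202)
29^100 ≡ 1 (mod 202) ✓
Therefore the multiplicative order of 29 modulo 202 is 100.

100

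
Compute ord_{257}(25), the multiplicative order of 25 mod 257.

128

The order of 25 must divide φ(257) = 257 − 1 = 256 = 2^8.
Divisors of 256: 1, 2, 4, 8, 16, 32, 64, 128, 256.
Check 25^d mod 257 for each divisor in increasing order:
25^1 ≡ 25 (mod 257)
25^2 ≡ 111 (mod 257)
25^4 ≡ 242 (mod 257)
25^8 ≡ 225 (mod 257)
25^16 ≡ 253 (mod 257)
25^32 ≡ 16 (mod 257)
25^64 ≡ 256 (mod 257)
25^128 ≡ 1 (mod 257) ✓
Hence ord(25) = 128.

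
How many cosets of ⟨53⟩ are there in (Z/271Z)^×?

By Lagrange's theorem, ord_271(53) divides φ(271) = 271 − 1 = 270 = 2 · 3^3 · 5.
Divisors of 270: 1, 2, 3, 5, 6, 9, 10, 15, 18, 27, 30, 45, 54, 90, 135, 270.
Compute 53^d (mod 271) for the divisors d until we hit 1:
53^1 ≡ 53 (mod 271)
53^2 ≡ 99 (mod 271)
53^3 ≡ 98 (mod 271)
53^5 ≡ 217 (mod 271)
53^6 ≡ 119 (mod 271)
53^9 ≡ 9 (mod 271)
53^10 ≡ 206 (mod 271)
53^15 ≡ 258 (mod 271)
53^18 ≡ 81 (mod 271)
53^27 ≡ 187 (mod 271)
53^30 ≡ 169 (mod 271)
53^45 ≡ 242 (mod 271)
53^54 ≡ 10 (mod 271)
53^90 ≡ 28 (mod 271)
53^135 ≡ 1 (mod 271) ✓
So ord_271(53) = 135, hence |⟨53⟩| = 135.
[(Z/271Z)^× : ⟨53⟩] = 270/135 = 2.

2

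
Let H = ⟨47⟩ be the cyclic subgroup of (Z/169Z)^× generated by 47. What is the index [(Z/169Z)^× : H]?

3

Since 47 ∈ (Z/169Z)^×, its order divides φ(169) = φ(13^2) = 13·(13−1) = 156 = 2^2 · 3 · 13.
Divisors of 156: 1, 2, 3, 4, 6, 12, 13, 26, 39, 52, 78, 156.
Evaluate successive powers at the divisors of 156:
47^1 ≡ 47 (mod 169)
47^2 ≡ 12 (mod 169)
47^3 ≡ 57 (mod 169)
47^4 ≡ 144 (mod 169)
47^6 ≡ 38 (mod 169)
47^12 ≡ 92 (mod 169)
47^13 ≡ 99 (mod 169)
47^26 ≡ 168 (mod 169)
47^39 ≡ 70 (mod 169)
47^52 ≡ 1 (mod 169) ✓
Thus |⟨47⟩| = ord(47) = 52.
[(Z/169Z)^× : ⟨47⟩] = 156/52 = 3.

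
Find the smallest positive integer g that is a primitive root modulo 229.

6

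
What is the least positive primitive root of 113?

3

φ(113) = 113 − 1 = 112 = 2^4 · 7.
Test candidates g = 2, 3, … against the prime factors q ∈ {2, 7} of φ(113): g is a generator iff g^(112/q) ≢ 1 for every such q.
g = 2: 2^56 ≡ 1 — hits 1, so not a primitive root.
g = 3: 3^56 ≡ 112; 3^16 ≡ 49 — none is 1, so 3 is a primitive root.
So 3 is the smallest generator of (Z/113Z)^×.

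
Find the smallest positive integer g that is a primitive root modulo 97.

φ(97) = 97 − 1 = 96 = 2^5 · 3.
g is a primitive root iff g^(96/q) ≢ 1 (mod 97) for each prime q ∈ {2, 3}.
g = 2: 2^48 ≡ 1 — hits 1, so not a primitive root.
g = 3: 3^48 ≡ 1 — hits 1, so not a primitive root.
g = 4: 4^48 ≡ 1 — hits 1, so not a primitive root.
g = 5: 5^48 ≡ 96; 5^32 ≡ 35 — none is 1, so 5 is a primitive root.
So 5 is the smallest generator of (Z/97Z)^×.

5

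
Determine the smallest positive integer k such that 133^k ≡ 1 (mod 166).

82

By Lagrange's theorem, ord_166(133) divides φ(166) = φ(2)·φ(83) = 1·82 = 82 = 2 · 41.
Divisors of 82: 1, 2, 41, 82.
Check 133^d mod 166 for each divisor in increasing order:
133^1 ≡ 133 (mod 166)
133^2 ≡ 93 (mod 166)
133^41 ≡ 165 (mod 166)
133^82 ≡ 1 (mod 166) ✓
The smallest such exponent is 82, so the order of 133 is 82.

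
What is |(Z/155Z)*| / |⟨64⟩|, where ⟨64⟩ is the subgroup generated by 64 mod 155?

By Lagrange's theorem, ord_155(64) divides φ(155) = φ(5·31) = (5−1)·(31−1) = 4·30 = 120 = 2^3 · 3 · 5.
Divisors of 120: 1, 2, 3, 4, 5, 6, 8, 10, 12, 15, 20, 24, 30, 40, 60, 120.
Test each divisor d:
64^1 ≡ 64 (mod 155)
64^2 ≡ 66 (mod 155)
64^3 ≡ 39 (mod 155)
64^4 ≡ 16 (mod 155)
64^5 ≡ 94 (mod 155)
64^6 ≡ 126 (mod 155)
64^8 ≡ 101 (mod 155)
64^10 ≡ 1 (mod 155) ✓
The order of 64 is 10, so the subgroup it generates has 10 elements.
The index is φ(155) / ord(64) = 120 / 10 = 12.

12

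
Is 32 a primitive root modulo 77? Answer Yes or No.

No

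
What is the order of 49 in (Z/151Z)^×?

The order of 49 must divide φ(151) = 151 − 1 = 150 = 2 · 3 · 5^2.
Divisors of 150: 1, 2, 3, 5, 6, 10, 15, 25, 30, 50, 75, 150.
Evaluate successive powers at the divisors of 150:
49^1 ≡ 49
49^2 ≡ 136
49^3 ≡ 20
49^5 ≡ 2
49^6 ≡ 98
49^10 ≡ 4
49^15 ≡ 8
49^25 ≡ 32
49^30 ≡ 64
49^50 ≡ 118
49^75 ≡ 1
The smallest such exponent is 75, so the order of 49 is 75.

75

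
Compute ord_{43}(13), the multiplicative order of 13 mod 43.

21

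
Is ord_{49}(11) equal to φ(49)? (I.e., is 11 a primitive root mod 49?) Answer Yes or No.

φ(49) = φ(7^2) = 7·(7−1) = 42 = 2 · 3 · 7.
Test 11^(42/q) mod 49 for each prime factor q of 42:
11^21 ≡ 1 (mod 49)  [q = 2: ≡ 1 ✗]
11^14 ≡ 30 (mod 49)  [q = 3: ≢ 1 ✓]
11^6 ≡ 15 (mod 49)  [q = 7: ≢ 1 ✓]
The check at q = 2 fails, so 11 generates a proper subgroup.

No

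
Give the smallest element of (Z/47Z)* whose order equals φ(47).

φ(47) = 47 − 1 = 46 = 2 · 23.
g is a primitive root iff g^(46/q) ≢ 1 (mod 47) for each prime q ∈ {2, 23}.
g = 2: 2^23 ≡ 1 — hits 1, so not a primitive root.
g = 3: 3^23 ≡ 1 — hits 1, so not a primitive root.
g = 4: 4^23 ≡ 1 — hits 1, so not a primitive root.
g = 5: 5^23 ≡ 46; 5^2 ≡ 25 — none is 1, so 5 is a primitive root.
So 5 is the smallest generator of (Z/47Z)^×.

5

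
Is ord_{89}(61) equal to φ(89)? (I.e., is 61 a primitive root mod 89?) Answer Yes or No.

φ(89) = 89 − 1 = 88 = 2^3 · 11.
Test 61^(88/q) mod 89 for each prime factor q of 88:
61^44 ≡ 88 (mod 89)  [q = 2: ≢ 1 ✓]
61^8 ≡ 39 (mod 89)  [q = 11: ≢ 1 ✓]
None equal 1, so ord_89(61) = 88: 61 is a primitive root.

Yes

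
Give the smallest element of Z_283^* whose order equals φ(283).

φ(283) = 283 − 1 = 282 = 2 · 3 · 47.
Test candidates g = 2, 3, … against the prime factors q ∈ {2, 3, 47} of φ(283): g is a generator iff g^(282/q) ≢ 1 for every such q.
g = 2: 2^141 ≡ 282; 2^94 ≡ 1 — hits 1, so not a primitive root.
g = 3: 3^141 ≡ 282; 3^94 ≡ 238; 3^6 ≡ 163 — none is 1, so 3 is a primitive root.
The smallest primitive root modulo 283 is 3.

3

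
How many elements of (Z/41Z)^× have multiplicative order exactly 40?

16

φ(41) = 41 − 1 = 40 = 2^3 · 5.
(Z/41Z)^× is cyclic (|G| = 40); a cyclic group of order m has exactly φ(d) elements of each order d | m, and none otherwise.
40 = 2^3 · 5 divides 40, and φ(40) = 16.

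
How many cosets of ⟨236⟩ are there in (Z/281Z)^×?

8

The order of 236 must divide φ(281) = 281 − 1 = 280 = 2^3 · 5 · 7.
Divisors of 280: 1, 2, 4, 5, 7, 8, 10, 14, 20, 28, 35, 40, 56, 70, 140, 280.
Compute 236^d (mod 281) for the divisors d until we hit 1:
236^1 ≡ 236 (mod 281)
236^2 ≡ 58 (mod 281)
236^4 ≡ 273 (mod 281)
236^5 ≡ 79 (mod 281)
236^7 ≡ 86 (mod 281)
236^8 ≡ 64 (mod 281)
236^10 ≡ 59 (mod 281)
236^14 ≡ 90 (mod 281)
236^20 ≡ 109 (mod 281)
236^28 ≡ 232 (mod 281)
236^35 ≡ 1 (mod 281) ✓
So ord_281(236) = 35, hence |⟨236⟩| = 35.
[(Z/281Z)^× : ⟨236⟩] = 280/35 = 8.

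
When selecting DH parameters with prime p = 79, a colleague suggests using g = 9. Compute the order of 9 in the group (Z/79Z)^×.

39

ord(9) | φ(79) = 79 − 1 = 78 = 2 · 3 · 13.
Divisors of 78: 1, 2, 3, 6, 13, 26, 39, 78.
Compute 9^d (mod 79) for the divisors d until we hit 1:
9^1 ≡ 9
9^2 ≡ 2
9^3 ≡ 18
9^6 ≡ 8
9^13 ≡ 23
9^26 ≡ 55
9^39 ≡ 1
So ord_79(9) = 39.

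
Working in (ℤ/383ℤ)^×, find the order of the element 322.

ord(322) | φ(383) = 383 − 1 = 382 = 2 · 191.
Divisors of 382: 1, 2, 191, 382.
Compute 322^d (mod 383) for the divisors d until we hit 1:
322^1 ≡ 322
322^2 ≡ 274
322^191 ≡ 1
Hence ord(322) = 191.

191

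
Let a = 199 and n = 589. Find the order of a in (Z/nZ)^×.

By Lagrange's theorem, ord_589(199) divides φ(589) = φ(19·31) = (19−1)·(31−1) = 18·30 = 540 = 2^2 · 3^3 · 5.
Divisors of 540: 1, 2, 3, 4, 5, 6, 9, 10, 12, 15, 18, 20, 27, 30, 36, 45, 54, 60, 90, 108, 135, 180, 270, 540.
Test each divisor d:
199^1 ≡ 199 (mod 589)
199^2 ≡ 138 (mod 589)
199^3 ≡ 368 (mod 589)
199^4 ≡ 196 (mod 589)
199^5 ≡ 130 (mod 589)
199^6 ≡ 543 (mod 589)
199^9 ≡ 153 (mod 589)
199^10 ≡ 408 (mod 589)
199^12 ≡ 349 (mod 589)
199^15 ≡ 30 (mod 589)
199^18 ≡ 438 (mod 589)
199^20 ≡ 366 (mod 589)
199^27 ≡ 457 (mod 589)
199^30 ≡ 311 (mod 589)
199^36 ≡ 419 (mod 589)
199^45 ≡ 495 (mod 589)
199^54 ≡ 343 (mod 589)
199^60 ≡ 125 (mod 589)
199^90 ≡ 1 (mod 589) ✓
Hence ord(199) = 90.

90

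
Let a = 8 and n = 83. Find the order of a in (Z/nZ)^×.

ord(8) | φ(83) = 83 − 1 = 82 = 2 · 41.
Divisors of 82: 1, 2, 41, 82.
Test each divisor d:
8^1 ≡ 8
8^2 ≡ 64
8^41 ≡ 82
8^82 ≡ 1
So ord_83(8) = 82.

82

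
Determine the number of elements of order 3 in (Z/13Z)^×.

2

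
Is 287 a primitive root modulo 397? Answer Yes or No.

No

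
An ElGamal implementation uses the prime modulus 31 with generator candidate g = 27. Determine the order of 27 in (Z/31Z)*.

10

By Lagrange's theorem, ord_31(27) divides φ(31) = 31 − 1 = 30 = 2 · 3 · 5.
Divisors of 30: 1, 2, 3, 5, 6, 10, 15, 30.
Evaluate successive powers at the divisors of 30:
27^1 ≡ 27
27^2 ≡ 16
27^3 ≡ 29
27^5 ≡ 30
27^6 ≡ 4
27^10 ≡ 1
Hence ord(27) = 10.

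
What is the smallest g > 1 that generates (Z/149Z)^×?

2

φ(149) = 149 − 1 = 148 = 2^2 · 37.
Test candidates g = 2, 3, … against the prime factors q ∈ {2, 37} of φ(149): g is a generator iff g^(148/q) ≢ 1 for every such q.
g = 2: 2^74 ≡ 148; 2^4 ≡ 16 — none is 1, so 2 is a primitive root.
The smallest primitive root modulo 149 is 2.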